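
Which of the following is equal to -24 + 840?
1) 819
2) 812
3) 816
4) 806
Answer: 3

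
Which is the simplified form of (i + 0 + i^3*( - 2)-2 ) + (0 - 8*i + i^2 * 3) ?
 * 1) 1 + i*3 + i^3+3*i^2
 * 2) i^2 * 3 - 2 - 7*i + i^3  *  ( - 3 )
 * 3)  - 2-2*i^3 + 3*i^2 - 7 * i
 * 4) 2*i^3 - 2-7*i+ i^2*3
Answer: 3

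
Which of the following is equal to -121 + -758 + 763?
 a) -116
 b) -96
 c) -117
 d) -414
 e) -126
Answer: a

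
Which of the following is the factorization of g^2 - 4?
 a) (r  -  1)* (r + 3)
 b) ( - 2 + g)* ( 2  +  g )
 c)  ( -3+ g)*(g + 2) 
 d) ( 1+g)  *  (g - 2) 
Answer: b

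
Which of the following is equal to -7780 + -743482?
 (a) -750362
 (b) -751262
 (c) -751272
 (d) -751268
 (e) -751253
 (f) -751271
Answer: b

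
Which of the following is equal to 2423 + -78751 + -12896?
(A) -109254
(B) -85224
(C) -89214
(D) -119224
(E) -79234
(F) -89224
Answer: F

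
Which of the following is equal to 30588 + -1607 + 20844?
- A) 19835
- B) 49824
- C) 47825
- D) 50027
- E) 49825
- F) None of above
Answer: E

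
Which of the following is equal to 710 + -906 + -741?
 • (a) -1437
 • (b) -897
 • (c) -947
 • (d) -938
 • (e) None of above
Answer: e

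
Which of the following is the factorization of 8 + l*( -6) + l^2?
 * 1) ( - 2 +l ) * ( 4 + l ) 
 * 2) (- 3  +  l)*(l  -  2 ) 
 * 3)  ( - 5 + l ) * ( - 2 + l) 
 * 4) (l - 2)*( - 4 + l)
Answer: 4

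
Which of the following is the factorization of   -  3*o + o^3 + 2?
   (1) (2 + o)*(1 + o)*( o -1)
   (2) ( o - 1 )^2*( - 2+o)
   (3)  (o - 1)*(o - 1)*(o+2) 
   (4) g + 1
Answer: 3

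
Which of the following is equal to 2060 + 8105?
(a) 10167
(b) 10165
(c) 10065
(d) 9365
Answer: b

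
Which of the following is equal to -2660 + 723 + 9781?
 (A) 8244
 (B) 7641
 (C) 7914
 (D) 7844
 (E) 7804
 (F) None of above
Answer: D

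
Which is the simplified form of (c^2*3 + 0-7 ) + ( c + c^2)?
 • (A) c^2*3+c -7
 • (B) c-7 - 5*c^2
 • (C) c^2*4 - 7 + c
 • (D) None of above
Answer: C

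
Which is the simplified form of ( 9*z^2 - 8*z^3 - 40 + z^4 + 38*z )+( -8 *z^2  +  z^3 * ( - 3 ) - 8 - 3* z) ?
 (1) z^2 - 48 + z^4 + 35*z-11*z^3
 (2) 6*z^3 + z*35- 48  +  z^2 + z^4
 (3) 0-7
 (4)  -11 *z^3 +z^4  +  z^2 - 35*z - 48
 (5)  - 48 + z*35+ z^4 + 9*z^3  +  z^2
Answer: 1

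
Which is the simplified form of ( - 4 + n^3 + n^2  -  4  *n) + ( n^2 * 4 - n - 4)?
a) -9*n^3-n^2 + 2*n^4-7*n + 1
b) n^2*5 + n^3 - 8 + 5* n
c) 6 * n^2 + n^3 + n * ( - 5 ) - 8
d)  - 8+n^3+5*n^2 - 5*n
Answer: d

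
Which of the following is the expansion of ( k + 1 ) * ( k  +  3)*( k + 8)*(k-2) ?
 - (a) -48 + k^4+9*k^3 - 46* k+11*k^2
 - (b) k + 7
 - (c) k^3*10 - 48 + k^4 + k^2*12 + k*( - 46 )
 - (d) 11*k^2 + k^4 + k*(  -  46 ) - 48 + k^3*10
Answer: d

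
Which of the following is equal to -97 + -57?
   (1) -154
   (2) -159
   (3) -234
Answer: 1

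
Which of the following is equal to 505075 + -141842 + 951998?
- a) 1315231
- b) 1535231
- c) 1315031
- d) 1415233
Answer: a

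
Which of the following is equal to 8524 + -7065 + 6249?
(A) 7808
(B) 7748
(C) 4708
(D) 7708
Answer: D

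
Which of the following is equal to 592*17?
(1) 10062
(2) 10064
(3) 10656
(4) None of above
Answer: 2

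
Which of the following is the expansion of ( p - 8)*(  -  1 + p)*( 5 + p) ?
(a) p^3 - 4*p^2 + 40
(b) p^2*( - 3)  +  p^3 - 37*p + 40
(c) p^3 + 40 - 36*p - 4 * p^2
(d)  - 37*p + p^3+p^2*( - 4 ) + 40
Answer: d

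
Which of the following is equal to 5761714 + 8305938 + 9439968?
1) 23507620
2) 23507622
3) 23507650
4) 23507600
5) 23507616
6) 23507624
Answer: 1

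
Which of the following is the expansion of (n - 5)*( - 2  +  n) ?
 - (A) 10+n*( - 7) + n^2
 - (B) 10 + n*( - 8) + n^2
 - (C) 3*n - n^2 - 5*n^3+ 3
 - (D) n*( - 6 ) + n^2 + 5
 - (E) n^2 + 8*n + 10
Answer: A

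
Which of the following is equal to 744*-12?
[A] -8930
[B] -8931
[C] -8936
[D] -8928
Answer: D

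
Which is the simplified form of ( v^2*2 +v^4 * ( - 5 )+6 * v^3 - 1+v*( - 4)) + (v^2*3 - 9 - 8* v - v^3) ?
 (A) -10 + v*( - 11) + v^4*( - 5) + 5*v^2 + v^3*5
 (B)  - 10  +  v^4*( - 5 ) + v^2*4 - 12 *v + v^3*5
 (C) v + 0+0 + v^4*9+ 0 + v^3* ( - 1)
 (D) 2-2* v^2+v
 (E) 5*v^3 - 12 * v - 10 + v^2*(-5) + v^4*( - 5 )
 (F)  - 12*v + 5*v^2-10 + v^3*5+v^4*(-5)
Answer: F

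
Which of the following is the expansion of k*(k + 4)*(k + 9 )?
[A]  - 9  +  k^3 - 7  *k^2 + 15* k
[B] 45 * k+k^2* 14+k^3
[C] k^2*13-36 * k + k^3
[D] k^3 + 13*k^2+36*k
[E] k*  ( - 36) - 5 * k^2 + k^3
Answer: D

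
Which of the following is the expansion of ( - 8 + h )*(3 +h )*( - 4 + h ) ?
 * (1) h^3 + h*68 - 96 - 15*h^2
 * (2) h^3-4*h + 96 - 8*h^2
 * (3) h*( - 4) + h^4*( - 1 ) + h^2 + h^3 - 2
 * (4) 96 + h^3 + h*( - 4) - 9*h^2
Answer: 4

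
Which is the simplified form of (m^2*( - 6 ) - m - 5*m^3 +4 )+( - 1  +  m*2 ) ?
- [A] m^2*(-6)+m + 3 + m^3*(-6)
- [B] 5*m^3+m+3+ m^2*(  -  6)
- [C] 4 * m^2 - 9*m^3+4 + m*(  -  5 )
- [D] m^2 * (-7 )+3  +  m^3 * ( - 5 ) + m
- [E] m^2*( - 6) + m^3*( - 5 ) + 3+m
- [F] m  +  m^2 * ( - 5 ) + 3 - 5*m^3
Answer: E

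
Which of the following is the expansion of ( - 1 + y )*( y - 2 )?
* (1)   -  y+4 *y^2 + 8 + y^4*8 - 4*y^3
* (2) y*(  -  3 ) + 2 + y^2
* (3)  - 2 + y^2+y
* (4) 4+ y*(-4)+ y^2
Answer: 2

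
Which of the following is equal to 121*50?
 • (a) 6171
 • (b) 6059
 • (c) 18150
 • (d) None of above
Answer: d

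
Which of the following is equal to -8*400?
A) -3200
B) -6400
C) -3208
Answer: A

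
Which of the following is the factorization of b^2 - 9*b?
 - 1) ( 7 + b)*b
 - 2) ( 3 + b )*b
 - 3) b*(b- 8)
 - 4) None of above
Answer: 4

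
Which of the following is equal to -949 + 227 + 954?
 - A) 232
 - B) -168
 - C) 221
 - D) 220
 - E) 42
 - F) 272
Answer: A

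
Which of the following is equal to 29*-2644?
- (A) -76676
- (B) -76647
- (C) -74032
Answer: A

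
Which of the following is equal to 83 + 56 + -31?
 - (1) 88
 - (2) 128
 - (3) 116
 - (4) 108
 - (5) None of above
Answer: 4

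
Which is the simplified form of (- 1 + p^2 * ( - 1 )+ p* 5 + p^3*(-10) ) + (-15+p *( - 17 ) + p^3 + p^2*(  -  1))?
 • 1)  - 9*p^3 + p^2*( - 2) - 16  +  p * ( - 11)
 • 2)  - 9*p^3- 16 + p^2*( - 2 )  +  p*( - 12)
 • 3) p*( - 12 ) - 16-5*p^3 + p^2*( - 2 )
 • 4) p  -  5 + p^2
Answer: 2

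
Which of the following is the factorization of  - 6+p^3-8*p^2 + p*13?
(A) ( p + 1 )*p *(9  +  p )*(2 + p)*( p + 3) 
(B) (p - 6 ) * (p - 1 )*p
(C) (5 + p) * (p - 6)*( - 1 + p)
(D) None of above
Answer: D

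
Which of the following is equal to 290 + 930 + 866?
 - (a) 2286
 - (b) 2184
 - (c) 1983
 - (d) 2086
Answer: d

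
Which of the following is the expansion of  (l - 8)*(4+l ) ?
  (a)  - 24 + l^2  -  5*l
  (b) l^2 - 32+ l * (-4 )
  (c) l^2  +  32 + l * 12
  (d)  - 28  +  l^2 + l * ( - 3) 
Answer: b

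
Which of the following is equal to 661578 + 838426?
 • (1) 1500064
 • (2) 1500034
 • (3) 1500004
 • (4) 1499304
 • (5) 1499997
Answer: 3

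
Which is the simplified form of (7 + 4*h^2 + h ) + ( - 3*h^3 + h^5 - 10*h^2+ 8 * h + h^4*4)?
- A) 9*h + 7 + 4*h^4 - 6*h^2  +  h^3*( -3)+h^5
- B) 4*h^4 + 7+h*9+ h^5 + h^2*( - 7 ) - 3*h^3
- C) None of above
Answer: A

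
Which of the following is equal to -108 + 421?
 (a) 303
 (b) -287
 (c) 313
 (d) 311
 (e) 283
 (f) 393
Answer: c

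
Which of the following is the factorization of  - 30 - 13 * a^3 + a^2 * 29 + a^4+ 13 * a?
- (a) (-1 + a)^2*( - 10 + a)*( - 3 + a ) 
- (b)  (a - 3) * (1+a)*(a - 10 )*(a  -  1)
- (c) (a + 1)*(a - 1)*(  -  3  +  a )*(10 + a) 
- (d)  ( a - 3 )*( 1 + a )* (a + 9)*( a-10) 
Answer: b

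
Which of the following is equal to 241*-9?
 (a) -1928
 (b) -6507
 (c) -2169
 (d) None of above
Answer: c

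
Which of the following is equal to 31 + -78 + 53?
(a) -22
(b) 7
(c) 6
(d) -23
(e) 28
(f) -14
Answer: c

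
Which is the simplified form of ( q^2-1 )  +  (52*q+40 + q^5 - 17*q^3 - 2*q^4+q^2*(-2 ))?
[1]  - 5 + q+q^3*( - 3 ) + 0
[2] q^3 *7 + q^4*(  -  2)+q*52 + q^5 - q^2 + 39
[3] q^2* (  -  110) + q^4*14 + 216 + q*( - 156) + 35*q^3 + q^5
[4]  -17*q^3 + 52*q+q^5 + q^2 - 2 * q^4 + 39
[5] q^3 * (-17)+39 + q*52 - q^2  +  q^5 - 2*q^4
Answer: 5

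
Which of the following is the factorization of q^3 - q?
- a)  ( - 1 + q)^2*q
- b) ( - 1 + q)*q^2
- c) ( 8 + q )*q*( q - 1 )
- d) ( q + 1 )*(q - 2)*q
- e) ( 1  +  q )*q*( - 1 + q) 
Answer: e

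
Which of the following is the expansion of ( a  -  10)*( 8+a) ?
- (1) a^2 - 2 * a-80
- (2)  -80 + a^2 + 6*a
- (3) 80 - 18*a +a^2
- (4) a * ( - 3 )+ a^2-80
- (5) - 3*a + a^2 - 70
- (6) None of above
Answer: 1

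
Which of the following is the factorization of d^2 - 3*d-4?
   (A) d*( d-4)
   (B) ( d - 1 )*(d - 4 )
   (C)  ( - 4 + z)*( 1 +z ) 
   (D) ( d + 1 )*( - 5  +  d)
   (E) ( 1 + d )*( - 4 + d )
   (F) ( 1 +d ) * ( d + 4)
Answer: E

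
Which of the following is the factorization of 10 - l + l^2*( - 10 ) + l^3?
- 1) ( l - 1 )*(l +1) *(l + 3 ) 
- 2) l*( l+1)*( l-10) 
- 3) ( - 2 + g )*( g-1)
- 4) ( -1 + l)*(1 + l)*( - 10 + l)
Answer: 4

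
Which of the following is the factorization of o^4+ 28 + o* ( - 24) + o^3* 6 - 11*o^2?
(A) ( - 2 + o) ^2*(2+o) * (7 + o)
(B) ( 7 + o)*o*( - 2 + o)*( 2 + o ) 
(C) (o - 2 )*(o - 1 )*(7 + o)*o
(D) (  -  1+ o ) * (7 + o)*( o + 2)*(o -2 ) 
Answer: D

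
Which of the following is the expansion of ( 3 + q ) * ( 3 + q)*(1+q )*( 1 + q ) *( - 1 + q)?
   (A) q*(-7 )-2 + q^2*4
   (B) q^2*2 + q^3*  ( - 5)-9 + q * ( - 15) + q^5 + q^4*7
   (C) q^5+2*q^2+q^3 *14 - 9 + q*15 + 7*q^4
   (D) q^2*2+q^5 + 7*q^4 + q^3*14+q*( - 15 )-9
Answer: D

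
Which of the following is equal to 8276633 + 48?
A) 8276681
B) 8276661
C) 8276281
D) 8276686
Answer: A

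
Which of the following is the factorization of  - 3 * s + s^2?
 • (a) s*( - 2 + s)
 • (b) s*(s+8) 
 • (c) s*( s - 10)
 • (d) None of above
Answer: d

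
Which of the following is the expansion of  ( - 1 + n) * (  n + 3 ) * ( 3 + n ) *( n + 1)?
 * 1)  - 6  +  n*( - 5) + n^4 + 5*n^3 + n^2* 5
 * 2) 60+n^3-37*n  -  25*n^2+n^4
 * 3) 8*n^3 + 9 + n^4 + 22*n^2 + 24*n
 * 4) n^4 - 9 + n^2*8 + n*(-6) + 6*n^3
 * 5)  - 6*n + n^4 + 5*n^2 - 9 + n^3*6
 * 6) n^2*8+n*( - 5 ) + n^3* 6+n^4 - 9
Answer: 4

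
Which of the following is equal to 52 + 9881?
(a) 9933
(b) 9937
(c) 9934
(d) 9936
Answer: a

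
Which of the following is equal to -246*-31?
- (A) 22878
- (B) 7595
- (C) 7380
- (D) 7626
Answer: D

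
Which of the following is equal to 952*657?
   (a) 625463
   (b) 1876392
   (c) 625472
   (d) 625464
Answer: d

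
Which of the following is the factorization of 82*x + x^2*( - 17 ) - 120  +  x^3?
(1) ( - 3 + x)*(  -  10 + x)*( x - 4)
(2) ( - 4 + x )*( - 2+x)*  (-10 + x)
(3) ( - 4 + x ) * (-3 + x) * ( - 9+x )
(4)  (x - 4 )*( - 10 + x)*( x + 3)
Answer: 1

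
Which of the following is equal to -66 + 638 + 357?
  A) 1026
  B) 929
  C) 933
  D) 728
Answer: B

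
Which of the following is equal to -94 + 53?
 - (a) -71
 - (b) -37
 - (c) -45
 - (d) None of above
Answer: d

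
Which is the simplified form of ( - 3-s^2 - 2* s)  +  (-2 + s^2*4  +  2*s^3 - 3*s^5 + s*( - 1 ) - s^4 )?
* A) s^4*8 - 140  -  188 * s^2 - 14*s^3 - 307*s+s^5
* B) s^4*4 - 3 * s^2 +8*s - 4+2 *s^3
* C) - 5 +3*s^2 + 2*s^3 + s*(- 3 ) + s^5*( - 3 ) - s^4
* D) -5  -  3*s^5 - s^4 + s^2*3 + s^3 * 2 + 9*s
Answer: C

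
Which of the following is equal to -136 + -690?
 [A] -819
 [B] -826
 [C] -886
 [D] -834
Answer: B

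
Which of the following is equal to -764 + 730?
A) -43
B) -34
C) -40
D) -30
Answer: B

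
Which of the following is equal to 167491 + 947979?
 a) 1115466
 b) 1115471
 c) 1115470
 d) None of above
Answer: c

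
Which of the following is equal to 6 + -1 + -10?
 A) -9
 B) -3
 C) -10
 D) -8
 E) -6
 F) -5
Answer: F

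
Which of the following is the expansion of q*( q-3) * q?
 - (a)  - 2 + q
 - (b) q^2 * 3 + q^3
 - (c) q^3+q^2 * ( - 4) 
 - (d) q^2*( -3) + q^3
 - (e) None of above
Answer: d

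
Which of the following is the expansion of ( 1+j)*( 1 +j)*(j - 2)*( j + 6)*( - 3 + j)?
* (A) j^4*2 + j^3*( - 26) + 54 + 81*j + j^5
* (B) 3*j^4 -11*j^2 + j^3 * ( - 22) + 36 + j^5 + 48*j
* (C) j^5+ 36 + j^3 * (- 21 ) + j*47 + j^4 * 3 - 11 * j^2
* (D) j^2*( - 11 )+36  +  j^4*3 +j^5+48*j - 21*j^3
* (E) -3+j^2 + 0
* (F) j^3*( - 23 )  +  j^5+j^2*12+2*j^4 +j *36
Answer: D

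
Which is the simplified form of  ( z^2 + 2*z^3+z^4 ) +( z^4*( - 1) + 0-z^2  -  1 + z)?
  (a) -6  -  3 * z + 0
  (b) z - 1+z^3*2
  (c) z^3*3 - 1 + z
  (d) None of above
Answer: b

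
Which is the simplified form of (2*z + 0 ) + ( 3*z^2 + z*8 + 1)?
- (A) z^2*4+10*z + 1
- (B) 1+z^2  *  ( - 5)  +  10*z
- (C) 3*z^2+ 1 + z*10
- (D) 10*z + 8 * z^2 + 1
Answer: C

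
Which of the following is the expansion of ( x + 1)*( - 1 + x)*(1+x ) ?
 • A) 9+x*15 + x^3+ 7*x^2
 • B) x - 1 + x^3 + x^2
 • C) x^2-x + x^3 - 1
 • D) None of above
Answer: C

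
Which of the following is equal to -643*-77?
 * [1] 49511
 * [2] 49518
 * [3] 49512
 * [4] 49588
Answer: 1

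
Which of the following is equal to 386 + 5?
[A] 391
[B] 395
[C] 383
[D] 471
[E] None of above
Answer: A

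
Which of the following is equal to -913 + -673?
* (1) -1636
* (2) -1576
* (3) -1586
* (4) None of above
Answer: 3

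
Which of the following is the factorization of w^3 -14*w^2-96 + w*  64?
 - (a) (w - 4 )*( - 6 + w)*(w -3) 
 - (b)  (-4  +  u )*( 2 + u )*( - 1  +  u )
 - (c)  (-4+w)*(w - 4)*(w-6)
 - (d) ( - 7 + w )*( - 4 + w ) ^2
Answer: c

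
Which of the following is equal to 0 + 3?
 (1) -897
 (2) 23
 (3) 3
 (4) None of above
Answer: 3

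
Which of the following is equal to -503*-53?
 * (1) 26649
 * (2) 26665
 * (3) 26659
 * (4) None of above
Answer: 3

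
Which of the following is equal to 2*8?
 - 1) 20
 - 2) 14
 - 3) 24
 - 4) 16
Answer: 4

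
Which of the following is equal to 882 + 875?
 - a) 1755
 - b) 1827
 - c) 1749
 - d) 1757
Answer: d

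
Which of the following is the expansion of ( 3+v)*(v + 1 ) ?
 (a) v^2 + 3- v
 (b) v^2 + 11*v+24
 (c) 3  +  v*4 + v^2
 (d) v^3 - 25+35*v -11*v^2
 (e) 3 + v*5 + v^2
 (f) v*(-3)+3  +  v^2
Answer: c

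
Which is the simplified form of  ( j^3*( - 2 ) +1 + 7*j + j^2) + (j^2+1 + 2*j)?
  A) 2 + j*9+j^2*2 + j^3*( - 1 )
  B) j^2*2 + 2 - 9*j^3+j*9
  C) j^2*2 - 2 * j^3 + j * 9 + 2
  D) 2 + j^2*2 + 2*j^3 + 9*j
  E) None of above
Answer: C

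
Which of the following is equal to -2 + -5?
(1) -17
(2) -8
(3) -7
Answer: 3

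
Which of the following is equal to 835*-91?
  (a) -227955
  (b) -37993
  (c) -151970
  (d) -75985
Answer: d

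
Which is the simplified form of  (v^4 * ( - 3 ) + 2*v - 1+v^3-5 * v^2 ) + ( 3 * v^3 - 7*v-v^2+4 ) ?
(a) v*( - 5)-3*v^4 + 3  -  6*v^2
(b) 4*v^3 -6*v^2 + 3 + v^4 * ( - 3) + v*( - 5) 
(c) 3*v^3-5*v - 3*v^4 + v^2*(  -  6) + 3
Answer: b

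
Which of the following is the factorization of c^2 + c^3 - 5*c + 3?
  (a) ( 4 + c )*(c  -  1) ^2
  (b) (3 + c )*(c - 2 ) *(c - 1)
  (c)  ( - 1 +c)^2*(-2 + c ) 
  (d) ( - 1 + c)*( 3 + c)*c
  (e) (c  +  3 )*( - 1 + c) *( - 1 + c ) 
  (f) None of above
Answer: e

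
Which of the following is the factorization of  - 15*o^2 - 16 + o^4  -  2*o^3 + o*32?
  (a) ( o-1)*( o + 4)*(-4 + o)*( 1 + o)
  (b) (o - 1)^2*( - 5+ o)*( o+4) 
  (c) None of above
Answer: c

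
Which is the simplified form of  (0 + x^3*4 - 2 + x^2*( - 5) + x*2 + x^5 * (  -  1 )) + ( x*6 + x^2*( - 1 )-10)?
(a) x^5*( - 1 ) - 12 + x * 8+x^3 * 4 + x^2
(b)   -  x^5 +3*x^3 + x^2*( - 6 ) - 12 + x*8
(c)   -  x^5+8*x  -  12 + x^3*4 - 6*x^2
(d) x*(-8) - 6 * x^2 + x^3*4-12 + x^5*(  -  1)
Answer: c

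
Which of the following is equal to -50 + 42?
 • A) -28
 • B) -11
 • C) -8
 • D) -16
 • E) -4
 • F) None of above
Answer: C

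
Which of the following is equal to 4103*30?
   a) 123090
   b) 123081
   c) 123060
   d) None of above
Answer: a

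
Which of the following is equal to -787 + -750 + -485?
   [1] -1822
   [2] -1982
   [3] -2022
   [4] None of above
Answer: 3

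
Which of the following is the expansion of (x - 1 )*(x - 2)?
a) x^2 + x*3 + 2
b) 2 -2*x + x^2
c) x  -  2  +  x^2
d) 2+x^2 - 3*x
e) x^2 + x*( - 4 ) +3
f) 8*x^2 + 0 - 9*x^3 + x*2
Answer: d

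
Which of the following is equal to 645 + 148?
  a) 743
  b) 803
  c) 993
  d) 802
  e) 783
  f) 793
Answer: f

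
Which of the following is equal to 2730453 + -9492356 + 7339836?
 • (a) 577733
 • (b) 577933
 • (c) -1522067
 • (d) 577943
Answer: b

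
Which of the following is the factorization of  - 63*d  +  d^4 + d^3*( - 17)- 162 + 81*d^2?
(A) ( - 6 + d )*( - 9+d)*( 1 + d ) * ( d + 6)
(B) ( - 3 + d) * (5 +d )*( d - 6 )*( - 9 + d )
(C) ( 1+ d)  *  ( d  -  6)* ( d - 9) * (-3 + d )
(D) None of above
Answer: C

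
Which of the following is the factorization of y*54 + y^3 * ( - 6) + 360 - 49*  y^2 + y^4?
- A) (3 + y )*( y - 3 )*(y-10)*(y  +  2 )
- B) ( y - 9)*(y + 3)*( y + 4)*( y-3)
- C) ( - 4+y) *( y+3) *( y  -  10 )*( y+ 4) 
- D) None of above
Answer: D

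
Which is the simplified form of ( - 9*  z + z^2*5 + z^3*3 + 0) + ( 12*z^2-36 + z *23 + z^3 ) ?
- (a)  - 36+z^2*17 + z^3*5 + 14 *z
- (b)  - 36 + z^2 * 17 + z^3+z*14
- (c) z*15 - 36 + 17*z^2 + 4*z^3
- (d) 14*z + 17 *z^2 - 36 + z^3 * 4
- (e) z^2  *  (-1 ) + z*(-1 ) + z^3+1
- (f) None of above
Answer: d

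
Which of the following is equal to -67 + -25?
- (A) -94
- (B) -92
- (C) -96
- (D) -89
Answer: B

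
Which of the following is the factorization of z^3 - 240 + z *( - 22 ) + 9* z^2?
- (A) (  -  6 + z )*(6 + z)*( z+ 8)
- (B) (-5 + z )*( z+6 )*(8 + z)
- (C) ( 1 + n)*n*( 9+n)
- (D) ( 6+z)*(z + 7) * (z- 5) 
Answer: B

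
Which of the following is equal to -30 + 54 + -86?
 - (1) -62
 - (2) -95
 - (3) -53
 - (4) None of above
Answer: 1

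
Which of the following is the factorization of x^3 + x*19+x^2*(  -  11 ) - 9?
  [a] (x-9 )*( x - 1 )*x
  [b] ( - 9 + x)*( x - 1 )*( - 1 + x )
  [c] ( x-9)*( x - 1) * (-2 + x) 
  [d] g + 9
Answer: b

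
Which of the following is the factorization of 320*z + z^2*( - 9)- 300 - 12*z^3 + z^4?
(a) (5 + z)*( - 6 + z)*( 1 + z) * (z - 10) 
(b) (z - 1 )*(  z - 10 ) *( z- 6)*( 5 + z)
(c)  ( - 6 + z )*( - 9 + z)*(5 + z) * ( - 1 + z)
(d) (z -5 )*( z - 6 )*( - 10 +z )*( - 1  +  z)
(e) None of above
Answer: b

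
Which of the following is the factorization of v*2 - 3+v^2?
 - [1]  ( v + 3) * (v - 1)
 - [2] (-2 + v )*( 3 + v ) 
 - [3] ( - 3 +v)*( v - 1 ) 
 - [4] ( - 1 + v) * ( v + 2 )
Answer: 1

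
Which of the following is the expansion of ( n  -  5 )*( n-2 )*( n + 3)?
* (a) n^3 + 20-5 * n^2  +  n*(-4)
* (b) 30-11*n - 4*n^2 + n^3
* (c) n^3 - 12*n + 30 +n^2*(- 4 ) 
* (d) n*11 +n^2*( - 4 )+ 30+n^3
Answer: b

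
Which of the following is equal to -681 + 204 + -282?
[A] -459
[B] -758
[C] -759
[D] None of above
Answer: C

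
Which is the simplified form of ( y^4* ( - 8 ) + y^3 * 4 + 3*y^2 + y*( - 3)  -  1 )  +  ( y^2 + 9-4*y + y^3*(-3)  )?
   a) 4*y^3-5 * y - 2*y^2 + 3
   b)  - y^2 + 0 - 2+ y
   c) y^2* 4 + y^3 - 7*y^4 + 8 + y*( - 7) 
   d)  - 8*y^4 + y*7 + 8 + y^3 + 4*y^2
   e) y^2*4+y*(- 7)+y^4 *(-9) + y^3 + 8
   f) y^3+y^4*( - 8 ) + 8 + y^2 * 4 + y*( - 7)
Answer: f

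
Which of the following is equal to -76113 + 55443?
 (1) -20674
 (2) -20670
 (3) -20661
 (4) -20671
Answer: 2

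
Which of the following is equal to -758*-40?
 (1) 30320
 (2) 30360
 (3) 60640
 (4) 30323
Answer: 1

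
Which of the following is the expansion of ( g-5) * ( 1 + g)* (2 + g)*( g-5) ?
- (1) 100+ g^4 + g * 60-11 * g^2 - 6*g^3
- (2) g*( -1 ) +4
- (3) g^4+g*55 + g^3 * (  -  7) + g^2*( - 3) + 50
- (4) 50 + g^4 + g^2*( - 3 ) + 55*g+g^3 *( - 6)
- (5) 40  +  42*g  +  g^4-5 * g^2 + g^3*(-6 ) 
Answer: 3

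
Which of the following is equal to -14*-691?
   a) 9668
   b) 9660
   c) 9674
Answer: c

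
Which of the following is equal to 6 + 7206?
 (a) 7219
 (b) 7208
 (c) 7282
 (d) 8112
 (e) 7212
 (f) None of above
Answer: e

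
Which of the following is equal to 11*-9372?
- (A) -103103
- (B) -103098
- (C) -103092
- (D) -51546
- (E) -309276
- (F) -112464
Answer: C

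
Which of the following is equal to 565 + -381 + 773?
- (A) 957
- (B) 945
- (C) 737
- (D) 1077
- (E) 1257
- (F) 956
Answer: A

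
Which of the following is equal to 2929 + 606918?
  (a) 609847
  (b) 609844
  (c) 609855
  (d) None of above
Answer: a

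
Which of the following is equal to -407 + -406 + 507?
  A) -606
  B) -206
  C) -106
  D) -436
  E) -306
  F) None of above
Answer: E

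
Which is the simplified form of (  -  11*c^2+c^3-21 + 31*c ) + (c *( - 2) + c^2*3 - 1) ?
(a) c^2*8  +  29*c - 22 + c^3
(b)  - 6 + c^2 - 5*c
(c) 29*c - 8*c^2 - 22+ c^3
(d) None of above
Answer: c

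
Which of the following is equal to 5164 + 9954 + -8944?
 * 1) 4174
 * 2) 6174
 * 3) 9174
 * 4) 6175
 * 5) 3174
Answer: 2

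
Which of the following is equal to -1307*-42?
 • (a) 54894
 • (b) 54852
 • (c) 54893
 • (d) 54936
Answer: a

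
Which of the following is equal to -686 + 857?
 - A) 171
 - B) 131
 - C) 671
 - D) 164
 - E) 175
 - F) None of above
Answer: A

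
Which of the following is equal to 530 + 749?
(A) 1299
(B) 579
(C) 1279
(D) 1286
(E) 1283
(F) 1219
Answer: C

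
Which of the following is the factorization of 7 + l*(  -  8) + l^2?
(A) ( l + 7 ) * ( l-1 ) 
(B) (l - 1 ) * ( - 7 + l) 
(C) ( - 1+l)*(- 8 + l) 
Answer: B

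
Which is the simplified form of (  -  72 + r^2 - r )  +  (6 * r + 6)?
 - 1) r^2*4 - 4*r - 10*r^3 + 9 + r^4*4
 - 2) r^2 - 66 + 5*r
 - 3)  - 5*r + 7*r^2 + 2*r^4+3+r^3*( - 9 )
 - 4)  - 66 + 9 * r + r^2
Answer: 2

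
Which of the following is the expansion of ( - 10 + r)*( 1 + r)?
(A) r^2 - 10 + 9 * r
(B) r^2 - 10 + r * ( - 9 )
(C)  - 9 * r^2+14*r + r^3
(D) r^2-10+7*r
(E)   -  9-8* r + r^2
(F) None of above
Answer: B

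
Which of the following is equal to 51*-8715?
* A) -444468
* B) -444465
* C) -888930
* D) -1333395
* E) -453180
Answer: B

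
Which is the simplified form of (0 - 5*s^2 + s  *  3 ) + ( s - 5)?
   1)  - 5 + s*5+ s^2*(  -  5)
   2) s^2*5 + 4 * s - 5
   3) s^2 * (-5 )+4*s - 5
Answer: 3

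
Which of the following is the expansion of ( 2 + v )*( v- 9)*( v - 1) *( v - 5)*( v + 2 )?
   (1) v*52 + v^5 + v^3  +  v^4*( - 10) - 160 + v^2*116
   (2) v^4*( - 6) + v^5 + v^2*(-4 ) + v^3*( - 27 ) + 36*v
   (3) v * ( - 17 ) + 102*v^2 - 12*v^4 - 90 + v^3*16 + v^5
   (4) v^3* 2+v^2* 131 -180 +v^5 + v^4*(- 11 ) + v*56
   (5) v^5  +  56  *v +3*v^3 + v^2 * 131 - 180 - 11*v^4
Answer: 5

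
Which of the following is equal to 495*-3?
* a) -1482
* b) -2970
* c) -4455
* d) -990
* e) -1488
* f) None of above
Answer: f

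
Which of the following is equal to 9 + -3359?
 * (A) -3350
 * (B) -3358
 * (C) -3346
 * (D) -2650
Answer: A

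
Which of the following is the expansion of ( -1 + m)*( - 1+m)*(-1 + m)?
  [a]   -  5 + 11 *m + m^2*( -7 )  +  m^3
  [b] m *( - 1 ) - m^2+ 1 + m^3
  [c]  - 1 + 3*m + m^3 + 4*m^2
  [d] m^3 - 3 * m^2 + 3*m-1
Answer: d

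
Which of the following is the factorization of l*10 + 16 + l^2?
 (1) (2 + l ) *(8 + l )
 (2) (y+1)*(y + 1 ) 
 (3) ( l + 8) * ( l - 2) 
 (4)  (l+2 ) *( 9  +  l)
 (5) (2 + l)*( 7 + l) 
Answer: 1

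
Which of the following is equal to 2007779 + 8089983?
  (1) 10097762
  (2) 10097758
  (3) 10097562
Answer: 1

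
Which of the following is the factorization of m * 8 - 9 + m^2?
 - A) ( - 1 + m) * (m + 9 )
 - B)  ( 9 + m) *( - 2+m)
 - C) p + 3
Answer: A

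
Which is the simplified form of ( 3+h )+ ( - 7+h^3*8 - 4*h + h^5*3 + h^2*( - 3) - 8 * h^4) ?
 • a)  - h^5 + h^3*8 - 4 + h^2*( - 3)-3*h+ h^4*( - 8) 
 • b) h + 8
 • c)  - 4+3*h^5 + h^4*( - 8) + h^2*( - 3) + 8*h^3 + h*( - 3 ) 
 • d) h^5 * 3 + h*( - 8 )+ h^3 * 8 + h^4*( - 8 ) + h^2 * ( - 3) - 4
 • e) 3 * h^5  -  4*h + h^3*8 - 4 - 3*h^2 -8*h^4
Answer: c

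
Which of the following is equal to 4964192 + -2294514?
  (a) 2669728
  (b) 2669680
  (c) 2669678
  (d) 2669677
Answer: c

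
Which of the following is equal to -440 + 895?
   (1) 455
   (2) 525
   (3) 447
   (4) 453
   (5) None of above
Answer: 1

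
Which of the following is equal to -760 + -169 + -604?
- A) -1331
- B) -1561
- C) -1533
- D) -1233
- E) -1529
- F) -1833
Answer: C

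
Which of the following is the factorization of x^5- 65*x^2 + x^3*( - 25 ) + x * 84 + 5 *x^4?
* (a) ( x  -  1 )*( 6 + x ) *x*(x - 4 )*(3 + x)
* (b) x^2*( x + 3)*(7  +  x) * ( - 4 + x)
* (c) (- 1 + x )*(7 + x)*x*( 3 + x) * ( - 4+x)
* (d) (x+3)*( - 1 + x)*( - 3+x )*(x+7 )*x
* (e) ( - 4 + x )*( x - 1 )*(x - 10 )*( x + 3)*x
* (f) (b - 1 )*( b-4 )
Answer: c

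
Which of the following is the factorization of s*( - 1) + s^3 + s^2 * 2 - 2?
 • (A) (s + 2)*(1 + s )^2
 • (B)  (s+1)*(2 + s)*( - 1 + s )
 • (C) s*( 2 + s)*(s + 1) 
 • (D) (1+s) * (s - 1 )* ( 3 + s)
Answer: B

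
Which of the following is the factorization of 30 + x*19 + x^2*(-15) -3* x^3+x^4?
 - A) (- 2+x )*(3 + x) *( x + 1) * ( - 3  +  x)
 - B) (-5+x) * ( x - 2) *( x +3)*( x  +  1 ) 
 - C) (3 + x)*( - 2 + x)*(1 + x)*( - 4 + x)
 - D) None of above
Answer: B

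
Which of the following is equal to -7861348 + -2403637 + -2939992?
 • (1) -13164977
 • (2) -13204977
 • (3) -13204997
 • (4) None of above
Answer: 2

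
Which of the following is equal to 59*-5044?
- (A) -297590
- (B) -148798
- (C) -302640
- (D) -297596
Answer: D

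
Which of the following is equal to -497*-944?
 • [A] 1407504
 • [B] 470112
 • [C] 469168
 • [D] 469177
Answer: C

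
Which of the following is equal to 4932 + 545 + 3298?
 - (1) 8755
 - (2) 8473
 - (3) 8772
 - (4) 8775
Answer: 4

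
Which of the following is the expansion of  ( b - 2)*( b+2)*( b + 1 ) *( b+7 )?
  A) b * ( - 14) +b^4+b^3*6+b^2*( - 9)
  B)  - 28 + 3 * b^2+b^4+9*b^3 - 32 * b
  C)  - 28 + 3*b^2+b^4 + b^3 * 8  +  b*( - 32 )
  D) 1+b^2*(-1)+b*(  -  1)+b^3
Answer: C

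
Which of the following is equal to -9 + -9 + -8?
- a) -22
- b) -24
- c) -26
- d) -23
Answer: c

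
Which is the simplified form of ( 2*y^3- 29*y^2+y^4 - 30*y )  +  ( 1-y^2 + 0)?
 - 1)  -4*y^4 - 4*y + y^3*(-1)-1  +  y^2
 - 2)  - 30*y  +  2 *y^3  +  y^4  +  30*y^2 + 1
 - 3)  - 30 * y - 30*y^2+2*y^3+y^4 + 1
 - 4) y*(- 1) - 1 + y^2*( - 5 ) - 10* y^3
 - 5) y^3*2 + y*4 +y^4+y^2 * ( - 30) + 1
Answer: 3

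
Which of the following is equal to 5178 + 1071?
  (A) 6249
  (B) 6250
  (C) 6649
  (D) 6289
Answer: A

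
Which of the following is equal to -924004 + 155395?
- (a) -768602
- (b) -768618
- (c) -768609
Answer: c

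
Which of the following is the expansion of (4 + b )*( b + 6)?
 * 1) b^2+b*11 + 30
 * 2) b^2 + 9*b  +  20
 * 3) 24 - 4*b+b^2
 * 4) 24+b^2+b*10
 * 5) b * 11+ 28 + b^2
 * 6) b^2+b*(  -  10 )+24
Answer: 4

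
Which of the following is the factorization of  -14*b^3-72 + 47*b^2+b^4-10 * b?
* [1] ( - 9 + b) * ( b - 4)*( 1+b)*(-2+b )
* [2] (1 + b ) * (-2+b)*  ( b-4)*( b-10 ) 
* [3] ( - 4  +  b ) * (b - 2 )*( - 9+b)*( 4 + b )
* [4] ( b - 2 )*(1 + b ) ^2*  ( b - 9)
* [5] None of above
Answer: 1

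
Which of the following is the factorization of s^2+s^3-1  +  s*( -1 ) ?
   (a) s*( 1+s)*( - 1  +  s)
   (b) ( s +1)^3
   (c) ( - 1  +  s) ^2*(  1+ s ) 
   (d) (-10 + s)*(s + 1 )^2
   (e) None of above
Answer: e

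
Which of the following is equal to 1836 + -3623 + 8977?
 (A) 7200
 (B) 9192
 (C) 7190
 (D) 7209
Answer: C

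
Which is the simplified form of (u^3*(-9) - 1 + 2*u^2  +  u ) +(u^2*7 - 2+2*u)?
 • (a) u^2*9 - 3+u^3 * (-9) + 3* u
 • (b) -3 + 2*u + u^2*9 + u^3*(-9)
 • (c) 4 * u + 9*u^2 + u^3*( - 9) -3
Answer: a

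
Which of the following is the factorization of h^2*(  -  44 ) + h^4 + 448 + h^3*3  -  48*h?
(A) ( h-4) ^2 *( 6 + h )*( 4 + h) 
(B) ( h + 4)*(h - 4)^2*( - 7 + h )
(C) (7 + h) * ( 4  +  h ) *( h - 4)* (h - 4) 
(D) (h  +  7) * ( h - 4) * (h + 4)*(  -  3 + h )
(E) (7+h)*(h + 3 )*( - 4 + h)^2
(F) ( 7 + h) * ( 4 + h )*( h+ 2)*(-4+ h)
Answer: C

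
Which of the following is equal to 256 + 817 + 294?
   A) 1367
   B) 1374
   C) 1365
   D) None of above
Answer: A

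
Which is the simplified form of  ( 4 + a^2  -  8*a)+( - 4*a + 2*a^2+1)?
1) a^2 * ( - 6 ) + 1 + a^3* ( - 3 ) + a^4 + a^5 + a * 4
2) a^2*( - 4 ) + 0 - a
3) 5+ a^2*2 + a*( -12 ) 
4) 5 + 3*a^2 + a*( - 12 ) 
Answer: 4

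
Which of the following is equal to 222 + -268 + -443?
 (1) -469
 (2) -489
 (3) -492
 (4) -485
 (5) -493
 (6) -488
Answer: 2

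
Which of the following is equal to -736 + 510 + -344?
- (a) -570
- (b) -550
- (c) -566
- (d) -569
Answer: a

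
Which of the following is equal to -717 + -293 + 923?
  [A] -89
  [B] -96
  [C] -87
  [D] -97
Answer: C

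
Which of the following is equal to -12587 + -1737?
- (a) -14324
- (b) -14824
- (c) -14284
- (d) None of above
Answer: a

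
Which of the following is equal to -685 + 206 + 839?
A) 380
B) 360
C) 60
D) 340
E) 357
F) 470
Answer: B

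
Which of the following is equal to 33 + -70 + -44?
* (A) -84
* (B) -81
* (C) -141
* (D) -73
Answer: B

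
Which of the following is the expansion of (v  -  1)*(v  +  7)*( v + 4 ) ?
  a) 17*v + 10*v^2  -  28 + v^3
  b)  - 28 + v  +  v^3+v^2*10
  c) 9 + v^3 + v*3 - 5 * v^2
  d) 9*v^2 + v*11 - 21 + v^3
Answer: a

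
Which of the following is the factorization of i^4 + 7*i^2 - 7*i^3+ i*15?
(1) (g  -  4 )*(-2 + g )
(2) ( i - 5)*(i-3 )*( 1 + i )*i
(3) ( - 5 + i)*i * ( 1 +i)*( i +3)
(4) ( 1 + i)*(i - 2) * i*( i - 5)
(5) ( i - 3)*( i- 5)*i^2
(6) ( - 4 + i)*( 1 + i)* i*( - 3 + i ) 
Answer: 2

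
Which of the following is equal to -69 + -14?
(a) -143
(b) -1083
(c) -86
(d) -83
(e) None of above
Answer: d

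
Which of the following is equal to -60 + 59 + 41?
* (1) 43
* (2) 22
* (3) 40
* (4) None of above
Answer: 3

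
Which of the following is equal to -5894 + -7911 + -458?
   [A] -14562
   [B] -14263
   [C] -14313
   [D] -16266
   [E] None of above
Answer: B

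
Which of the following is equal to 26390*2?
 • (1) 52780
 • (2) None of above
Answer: 1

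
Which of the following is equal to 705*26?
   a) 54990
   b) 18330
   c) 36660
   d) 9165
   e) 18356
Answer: b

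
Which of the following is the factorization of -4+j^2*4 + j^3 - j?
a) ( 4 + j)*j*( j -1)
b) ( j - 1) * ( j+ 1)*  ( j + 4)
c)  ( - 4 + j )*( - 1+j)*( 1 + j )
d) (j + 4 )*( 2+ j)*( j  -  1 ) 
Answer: b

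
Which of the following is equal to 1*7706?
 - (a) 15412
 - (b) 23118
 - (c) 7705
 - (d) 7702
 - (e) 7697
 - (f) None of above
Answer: f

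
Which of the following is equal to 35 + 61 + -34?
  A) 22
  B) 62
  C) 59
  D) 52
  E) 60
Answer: B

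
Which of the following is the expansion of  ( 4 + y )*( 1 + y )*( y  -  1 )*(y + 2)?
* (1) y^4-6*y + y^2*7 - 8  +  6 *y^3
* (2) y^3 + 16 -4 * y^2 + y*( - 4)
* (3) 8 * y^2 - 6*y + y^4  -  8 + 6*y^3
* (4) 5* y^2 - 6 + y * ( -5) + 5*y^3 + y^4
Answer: 1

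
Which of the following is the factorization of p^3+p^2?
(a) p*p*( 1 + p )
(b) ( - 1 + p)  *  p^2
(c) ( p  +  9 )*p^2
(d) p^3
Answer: a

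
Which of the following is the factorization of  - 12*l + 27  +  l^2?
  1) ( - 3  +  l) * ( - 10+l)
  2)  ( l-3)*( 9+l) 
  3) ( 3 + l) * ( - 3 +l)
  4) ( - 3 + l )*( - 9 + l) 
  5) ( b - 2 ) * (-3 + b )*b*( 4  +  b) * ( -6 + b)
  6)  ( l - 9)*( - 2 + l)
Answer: 4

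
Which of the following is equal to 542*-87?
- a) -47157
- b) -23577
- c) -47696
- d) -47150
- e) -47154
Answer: e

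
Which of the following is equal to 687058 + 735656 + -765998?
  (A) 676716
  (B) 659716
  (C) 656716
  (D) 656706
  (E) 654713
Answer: C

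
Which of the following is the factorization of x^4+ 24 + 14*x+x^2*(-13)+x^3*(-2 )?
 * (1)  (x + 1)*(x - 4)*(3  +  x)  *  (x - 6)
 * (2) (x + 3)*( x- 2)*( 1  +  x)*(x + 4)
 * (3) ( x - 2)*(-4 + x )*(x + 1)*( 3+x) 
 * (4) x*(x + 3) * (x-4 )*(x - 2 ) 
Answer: 3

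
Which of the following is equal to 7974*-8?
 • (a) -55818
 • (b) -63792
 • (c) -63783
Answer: b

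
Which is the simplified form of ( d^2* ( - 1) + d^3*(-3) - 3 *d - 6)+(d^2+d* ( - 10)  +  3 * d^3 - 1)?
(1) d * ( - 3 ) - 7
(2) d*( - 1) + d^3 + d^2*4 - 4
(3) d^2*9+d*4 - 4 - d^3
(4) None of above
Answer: 4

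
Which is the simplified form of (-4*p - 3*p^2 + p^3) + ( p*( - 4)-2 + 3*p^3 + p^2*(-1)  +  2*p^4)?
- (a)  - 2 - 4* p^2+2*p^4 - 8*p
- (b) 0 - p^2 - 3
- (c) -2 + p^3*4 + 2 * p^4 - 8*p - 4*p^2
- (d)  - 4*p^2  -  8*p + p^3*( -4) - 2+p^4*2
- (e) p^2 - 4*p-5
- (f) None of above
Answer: c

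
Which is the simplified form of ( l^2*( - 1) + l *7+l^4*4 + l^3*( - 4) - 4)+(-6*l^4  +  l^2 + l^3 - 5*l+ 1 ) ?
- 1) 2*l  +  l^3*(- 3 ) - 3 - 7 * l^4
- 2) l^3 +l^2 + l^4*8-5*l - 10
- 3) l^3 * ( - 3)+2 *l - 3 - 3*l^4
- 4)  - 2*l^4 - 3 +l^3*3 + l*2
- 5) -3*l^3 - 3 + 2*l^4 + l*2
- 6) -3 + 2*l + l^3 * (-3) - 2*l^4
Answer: 6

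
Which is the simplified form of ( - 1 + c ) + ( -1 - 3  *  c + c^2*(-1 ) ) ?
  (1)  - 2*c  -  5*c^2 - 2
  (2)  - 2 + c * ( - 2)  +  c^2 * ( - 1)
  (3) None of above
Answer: 2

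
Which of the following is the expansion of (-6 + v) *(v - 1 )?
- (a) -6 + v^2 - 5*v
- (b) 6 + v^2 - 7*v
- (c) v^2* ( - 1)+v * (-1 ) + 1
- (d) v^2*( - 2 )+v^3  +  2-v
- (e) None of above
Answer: b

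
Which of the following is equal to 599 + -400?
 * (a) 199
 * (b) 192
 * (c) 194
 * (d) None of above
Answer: a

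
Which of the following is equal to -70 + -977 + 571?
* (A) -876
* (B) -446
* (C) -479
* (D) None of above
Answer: D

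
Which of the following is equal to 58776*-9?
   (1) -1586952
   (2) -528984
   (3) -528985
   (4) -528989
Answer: 2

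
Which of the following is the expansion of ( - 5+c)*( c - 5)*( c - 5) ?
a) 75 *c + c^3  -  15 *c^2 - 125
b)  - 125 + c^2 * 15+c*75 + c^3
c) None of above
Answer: a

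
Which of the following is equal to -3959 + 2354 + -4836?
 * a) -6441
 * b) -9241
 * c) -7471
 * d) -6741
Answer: a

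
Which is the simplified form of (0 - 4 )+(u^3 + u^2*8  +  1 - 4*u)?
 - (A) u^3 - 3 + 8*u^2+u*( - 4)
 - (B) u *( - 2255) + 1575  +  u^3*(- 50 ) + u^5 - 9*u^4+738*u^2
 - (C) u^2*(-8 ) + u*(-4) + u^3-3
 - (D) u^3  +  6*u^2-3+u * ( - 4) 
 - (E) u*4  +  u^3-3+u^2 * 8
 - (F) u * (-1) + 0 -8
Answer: A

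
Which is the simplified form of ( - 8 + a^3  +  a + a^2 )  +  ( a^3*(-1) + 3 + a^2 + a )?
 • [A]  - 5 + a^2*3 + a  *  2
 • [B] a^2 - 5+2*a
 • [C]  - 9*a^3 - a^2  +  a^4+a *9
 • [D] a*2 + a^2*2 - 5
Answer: D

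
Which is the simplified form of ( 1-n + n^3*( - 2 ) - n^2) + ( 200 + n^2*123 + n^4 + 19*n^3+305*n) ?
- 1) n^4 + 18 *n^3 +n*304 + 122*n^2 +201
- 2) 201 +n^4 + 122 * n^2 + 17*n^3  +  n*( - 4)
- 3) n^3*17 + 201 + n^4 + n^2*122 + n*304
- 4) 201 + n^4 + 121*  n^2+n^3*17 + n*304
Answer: 3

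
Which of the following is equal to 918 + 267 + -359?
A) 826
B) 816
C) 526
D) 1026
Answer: A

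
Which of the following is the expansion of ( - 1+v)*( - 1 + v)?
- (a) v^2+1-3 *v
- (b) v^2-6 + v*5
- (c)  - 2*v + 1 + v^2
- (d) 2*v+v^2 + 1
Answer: c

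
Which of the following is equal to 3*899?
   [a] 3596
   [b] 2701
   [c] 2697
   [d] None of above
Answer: c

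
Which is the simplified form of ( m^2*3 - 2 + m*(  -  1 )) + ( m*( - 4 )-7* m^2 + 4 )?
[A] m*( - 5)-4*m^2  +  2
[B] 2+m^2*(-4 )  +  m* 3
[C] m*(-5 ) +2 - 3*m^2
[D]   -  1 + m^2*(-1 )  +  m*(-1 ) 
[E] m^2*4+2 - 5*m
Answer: A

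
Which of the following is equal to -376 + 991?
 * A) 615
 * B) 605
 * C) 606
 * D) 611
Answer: A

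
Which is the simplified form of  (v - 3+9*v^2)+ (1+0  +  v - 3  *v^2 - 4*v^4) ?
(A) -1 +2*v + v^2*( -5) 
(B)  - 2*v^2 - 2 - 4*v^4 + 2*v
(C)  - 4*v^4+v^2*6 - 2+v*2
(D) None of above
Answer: C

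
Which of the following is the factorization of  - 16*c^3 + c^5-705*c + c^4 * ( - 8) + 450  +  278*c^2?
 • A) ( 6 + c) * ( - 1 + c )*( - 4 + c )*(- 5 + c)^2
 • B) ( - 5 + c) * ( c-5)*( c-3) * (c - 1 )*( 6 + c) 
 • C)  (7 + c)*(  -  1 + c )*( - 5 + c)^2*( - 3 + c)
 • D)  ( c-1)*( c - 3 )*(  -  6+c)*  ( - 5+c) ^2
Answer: B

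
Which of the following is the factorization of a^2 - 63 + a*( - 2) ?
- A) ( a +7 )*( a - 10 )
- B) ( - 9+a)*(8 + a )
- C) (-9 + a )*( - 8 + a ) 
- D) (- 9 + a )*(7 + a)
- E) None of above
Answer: D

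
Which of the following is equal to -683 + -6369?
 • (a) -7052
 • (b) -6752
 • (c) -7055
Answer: a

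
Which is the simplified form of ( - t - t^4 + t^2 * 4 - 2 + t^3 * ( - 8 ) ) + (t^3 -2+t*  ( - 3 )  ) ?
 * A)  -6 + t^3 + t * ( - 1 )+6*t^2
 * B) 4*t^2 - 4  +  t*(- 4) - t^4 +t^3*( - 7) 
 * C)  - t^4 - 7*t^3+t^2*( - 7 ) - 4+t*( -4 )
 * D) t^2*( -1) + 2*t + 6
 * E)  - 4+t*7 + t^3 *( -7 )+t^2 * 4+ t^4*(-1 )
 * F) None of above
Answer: B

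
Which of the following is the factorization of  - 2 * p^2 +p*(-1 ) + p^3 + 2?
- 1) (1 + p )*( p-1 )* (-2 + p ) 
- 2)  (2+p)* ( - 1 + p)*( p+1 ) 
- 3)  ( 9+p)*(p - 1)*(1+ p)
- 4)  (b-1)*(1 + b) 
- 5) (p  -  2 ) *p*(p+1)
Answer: 1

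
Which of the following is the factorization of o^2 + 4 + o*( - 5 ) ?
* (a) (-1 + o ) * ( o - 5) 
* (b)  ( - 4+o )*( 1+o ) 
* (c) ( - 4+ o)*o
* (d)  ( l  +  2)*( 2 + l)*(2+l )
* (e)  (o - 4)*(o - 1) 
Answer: e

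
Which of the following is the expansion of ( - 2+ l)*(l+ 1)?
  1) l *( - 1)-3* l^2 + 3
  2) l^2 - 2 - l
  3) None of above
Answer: 2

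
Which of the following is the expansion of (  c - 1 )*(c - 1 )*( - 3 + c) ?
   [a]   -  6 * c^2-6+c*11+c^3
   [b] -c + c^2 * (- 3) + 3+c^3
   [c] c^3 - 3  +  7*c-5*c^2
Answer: c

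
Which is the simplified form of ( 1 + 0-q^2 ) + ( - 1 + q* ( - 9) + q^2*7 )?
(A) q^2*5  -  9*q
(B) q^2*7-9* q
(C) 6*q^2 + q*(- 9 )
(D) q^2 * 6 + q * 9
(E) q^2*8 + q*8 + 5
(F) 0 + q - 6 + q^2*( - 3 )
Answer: C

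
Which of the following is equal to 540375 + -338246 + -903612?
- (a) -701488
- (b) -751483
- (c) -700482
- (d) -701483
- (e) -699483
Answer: d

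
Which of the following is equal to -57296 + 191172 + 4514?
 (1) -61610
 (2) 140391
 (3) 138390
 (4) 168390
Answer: 3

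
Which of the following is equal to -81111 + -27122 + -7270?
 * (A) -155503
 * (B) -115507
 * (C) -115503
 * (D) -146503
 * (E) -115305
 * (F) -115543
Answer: C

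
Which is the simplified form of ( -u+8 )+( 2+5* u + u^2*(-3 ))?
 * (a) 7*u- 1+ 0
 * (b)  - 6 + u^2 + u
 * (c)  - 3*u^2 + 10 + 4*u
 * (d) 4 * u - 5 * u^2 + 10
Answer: c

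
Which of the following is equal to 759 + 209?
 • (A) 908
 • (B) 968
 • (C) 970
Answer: B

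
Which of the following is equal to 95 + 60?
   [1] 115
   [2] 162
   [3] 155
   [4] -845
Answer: 3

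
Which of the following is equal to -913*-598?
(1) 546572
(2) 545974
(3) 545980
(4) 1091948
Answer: 2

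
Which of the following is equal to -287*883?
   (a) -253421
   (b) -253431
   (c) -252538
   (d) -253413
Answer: a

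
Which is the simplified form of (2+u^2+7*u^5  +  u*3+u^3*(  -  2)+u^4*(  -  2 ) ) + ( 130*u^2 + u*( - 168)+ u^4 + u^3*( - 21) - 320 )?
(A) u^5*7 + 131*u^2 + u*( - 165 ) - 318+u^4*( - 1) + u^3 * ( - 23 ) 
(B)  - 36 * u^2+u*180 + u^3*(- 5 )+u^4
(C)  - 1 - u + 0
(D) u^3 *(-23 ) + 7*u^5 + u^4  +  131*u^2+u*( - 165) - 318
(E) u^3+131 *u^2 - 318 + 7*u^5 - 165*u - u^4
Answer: A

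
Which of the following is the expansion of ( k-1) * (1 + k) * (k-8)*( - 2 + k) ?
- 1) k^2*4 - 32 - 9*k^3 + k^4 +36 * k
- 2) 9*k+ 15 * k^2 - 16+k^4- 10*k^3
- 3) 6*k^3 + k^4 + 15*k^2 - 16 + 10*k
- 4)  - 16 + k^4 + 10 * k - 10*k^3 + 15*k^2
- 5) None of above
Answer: 4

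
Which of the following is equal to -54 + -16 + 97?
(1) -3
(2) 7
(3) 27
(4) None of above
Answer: 3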